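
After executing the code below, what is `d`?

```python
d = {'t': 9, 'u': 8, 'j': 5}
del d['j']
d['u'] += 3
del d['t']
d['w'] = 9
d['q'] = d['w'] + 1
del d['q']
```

del 'j' → {'t': 9, 'u': 8}
d['u'] = 8+3 = 11 → {'t': 9, 'u': 11}
del 't' → {'u': 11}
d['w'] = 9 → {'u': 11, 'w': 9}
d['q'] = d['w']+1 = 10 → {'u': 11, 'w': 9, 'q': 10}
del 'q' → {'u': 11, 'w': 9}

{'u': 11, 'w': 9}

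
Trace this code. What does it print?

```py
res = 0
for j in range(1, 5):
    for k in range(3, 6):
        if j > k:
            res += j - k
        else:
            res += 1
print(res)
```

12

j=1,k=3: not 1>3, res = 0+1 = 1
j=1,k=4: not 1>4, res = 1+1 = 2
j=1,k=5: not 1>5, res = 2+1 = 3
j=2,k=3: not 2>3, res = 3+1 = 4
j=2,k=4: not 2>4, res = 4+1 = 5
j=2,k=5: not 2>5, res = 5+1 = 6
j=3,k=3: not 3>3, res = 6+1 = 7
j=3,k=4: not 3>4, res = 7+1 = 8
j=3,k=5: not 3>5, res = 8+1 = 9
j=4,k=3: 4>3, res = 9+1 = 10
j=4,k=4: not 4>4, res = 10+1 = 11
j=4,k=5: not 4>5, res = 11+1 = 12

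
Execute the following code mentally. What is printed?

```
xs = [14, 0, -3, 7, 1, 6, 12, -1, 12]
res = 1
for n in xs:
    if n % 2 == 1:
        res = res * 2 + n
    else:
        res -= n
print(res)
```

n=14: not odd, res = 1-14 = -13
n=0: not odd, res = (-13)-0 = -13
n=-3: odd, res = (-13)*2+(-3) = -29
n=7: odd, res = (-29)*2+7 = -51
n=1: odd, res = (-51)*2+1 = -101
n=6: not odd, res = (-101)-6 = -107
n=12: not odd, res = (-107)-12 = -119
n=-1: odd, res = (-119)*2+(-1) = -239
n=12: not odd, res = (-239)-12 = -251

-251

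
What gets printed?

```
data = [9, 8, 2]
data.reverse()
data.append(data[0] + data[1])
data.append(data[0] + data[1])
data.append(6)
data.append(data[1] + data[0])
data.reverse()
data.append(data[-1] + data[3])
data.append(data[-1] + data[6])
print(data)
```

[10, 6, 10, 10, 9, 8, 2, 12, 14]

reverse → [2, 8, 9]
append data[0]+data[1] = 2+8 = 10 → [2, 8, 9, 10]
append data[0]+data[1] = 2+8 = 10 → [2, 8, 9, 10, 10]
append 6 → [2, 8, 9, 10, 10, 6]
append data[1]+data[0] = 8+2 = 10 → [2, 8, 9, 10, 10, 6, 10]
reverse → [10, 6, 10, 10, 9, 8, 2]
append data[-1]+data[3] = 2+10 = 12 → [10, 6, 10, 10, 9, 8, 2, 12]
append data[-1]+data[6] = 12+2 = 14 → [10, 6, 10, 10, 9, 8, 2, 12, 14]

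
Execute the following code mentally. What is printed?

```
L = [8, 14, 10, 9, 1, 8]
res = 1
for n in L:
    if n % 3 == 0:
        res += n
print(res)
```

10

n=8: not %3==0
n=14: not %3==0
n=10: not %3==0
n=9: %3==0, res = 1+9 = 10
n=1: not %3==0
n=8: not %3==0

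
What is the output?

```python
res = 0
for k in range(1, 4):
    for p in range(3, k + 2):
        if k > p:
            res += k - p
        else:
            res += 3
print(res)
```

k=2,p=3: not 2>3, res = 0+3 = 3
k=3,p=3: not 3>3, res = 3+3 = 6
k=3,p=4: not 3>4, res = 6+3 = 9

9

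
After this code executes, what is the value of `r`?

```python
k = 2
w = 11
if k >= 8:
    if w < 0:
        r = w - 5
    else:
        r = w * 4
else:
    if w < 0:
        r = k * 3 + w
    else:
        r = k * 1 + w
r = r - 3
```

k=2, w=11
k >= 8 is False; w < 0 is False
→ r = k * 1 + w = 13
r = 13-3 = 10

10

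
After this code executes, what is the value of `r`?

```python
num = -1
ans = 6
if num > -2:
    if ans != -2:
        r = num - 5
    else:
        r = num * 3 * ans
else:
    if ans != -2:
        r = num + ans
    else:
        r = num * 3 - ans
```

num=-1, ans=6
num > -2 is True; ans != -2 is True
→ r = num - 5 = -6

-6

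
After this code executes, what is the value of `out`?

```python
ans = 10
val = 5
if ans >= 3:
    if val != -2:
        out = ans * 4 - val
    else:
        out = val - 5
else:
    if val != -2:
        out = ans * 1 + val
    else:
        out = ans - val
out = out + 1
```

36

ans=10, val=5
ans >= 3 is True; val != -2 is True
→ out = ans * 4 - val = 35
out = 35+1 = 36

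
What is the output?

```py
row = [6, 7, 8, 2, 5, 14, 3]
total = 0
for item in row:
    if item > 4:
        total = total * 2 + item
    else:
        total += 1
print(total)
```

213

item=6: >4, total = 0*2+6 = 6
item=7: >4, total = 6*2+7 = 19
item=8: >4, total = 19*2+8 = 46
item=2: not >4, total = 46+1 = 47
item=5: >4, total = 47*2+5 = 99
item=14: >4, total = 99*2+14 = 212
item=3: not >4, total = 212+1 = 213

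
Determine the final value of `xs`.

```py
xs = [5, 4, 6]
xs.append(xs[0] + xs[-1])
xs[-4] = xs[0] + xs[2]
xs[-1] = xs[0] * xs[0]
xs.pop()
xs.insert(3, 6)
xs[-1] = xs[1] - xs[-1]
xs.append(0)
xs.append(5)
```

append xs[0]+xs[-1] = 5+6 = 11 → [5, 4, 6, 11]
xs[-4] = xs[0]+xs[2] = 5+6 = 11 → [11, 4, 6, 11]
xs[-1] = xs[0]*xs[0] = 11*11 = 121 → [11, 4, 6, 121]
pop() removes 121 → [11, 4, 6]
insert 6 at 3 → [11, 4, 6, 6]
xs[-1] = xs[1]-xs[-1] = 4-6 = -2 → [11, 4, 6, -2]
append 0 → [11, 4, 6, -2, 0]
append 5 → [11, 4, 6, -2, 0, 5]

[11, 4, 6, -2, 0, 5]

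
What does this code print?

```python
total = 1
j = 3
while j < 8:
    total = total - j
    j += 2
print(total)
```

j=3: total = 1-3 = -2
j=5: total = (-2)-5 = -7
j=7: total = (-7)-7 = -14

-14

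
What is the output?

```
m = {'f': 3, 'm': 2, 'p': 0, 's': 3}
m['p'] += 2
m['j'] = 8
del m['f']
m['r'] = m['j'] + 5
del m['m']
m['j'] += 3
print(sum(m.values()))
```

m['p'] = 0+2 = 2 → {'f': 3, 'm': 2, 'p': 2, 's': 3}
m['j'] = 8 → {'f': 3, 'm': 2, 'p': 2, 's': 3, 'j': 8}
del 'f' → {'m': 2, 'p': 2, 's': 3, 'j': 8}
m['r'] = m['j']+5 = 13 → {'m': 2, 'p': 2, 's': 3, 'j': 8, 'r': 13}
del 'm' → {'p': 2, 's': 3, 'j': 8, 'r': 13}
m['j'] = 8+3 = 11 → {'p': 2, 's': 3, 'j': 11, 'r': 13}
sum of values = 29

29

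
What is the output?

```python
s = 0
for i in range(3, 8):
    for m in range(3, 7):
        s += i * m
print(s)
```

i=3,m=3: s = 0+9 = 9
i=3,m=4: s = 9+12 = 21
i=3,m=5: s = 21+15 = 36
i=3,m=6: s = 36+18 = 54
i=4,m=3: s = 54+12 = 66
i=4,m=4: s = 66+16 = 82
i=4,m=5: s = 82+20 = 102
i=4,m=6: s = 102+24 = 126
i=5,m=3: s = 126+15 = 141
i=5,m=4: s = 141+20 = 161
i=5,m=5: s = 161+25 = 186
i=5,m=6: s = 186+30 = 216
i=6,m=3: s = 216+18 = 234
i=6,m=4: s = 234+24 = 258
i=6,m=5: s = 258+30 = 288
i=6,m=6: s = 288+36 = 324
i=7,m=3: s = 324+21 = 345
i=7,m=4: s = 345+28 = 373
i=7,m=5: s = 373+35 = 408
i=7,m=6: s = 408+42 = 450

450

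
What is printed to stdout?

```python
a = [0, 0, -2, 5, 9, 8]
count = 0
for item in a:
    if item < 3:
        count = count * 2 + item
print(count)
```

item=0: <3, count = 0*2+0 = 0
item=0: <3, count = 0*2+0 = 0
item=-2: <3, count = 0*2+(-2) = -2
item=5: not <3
item=9: not <3
item=8: not <3

-2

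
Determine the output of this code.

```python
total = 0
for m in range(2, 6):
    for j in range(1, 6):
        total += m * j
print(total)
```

210

m=2,j=1: total = 0+2 = 2
m=2,j=2: total = 2+4 = 6
m=2,j=3: total = 6+6 = 12
m=2,j=4: total = 12+8 = 20
m=2,j=5: total = 20+10 = 30
m=3,j=1: total = 30+3 = 33
m=3,j=2: total = 33+6 = 39
m=3,j=3: total = 39+9 = 48
m=3,j=4: total = 48+12 = 60
m=3,j=5: total = 60+15 = 75
m=4,j=1: total = 75+4 = 79
m=4,j=2: total = 79+8 = 87
m=4,j=3: total = 87+12 = 99
m=4,j=4: total = 99+16 = 115
m=4,j=5: total = 115+20 = 135
m=5,j=1: total = 135+5 = 140
m=5,j=2: total = 140+10 = 150
m=5,j=3: total = 150+15 = 165
m=5,j=4: total = 165+20 = 185
m=5,j=5: total = 185+25 = 210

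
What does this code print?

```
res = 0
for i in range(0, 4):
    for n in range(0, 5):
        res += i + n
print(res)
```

70

i=0,n=0: res = 0+0 = 0
i=0,n=1: res = 0+1 = 1
i=0,n=2: res = 1+2 = 3
i=0,n=3: res = 3+3 = 6
i=0,n=4: res = 6+4 = 10
i=1,n=0: res = 10+1 = 11
i=1,n=1: res = 11+2 = 13
i=1,n=2: res = 13+3 = 16
i=1,n=3: res = 16+4 = 20
i=1,n=4: res = 20+5 = 25
i=2,n=0: res = 25+2 = 27
i=2,n=1: res = 27+3 = 30
i=2,n=2: res = 30+4 = 34
i=2,n=3: res = 34+5 = 39
i=2,n=4: res = 39+6 = 45
i=3,n=0: res = 45+3 = 48
i=3,n=1: res = 48+4 = 52
i=3,n=2: res = 52+5 = 57
i=3,n=3: res = 57+6 = 63
i=3,n=4: res = 63+7 = 70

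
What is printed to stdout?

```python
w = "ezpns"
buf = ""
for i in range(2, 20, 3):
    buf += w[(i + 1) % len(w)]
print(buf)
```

nzspen

i=2: add w[3]='n' → 'n'
i=5: add w[1]='z' → 'nz'
i=8: add w[4]='s' → 'nzs'
i=11: add w[2]='p' → 'nzsp'
i=14: add w[0]='e' → 'nzspe'
i=17: add w[3]='n' → 'nzspen'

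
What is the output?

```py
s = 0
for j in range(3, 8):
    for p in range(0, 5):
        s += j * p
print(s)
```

250

j=3,p=0: s = 0+0 = 0
j=3,p=1: s = 0+3 = 3
j=3,p=2: s = 3+6 = 9
j=3,p=3: s = 9+9 = 18
j=3,p=4: s = 18+12 = 30
j=4,p=0: s = 30+0 = 30
j=4,p=1: s = 30+4 = 34
j=4,p=2: s = 34+8 = 42
j=4,p=3: s = 42+12 = 54
j=4,p=4: s = 54+16 = 70
j=5,p=0: s = 70+0 = 70
j=5,p=1: s = 70+5 = 75
j=5,p=2: s = 75+10 = 85
j=5,p=3: s = 85+15 = 100
j=5,p=4: s = 100+20 = 120
j=6,p=0: s = 120+0 = 120
j=6,p=1: s = 120+6 = 126
j=6,p=2: s = 126+12 = 138
j=6,p=3: s = 138+18 = 156
j=6,p=4: s = 156+24 = 180
j=7,p=0: s = 180+0 = 180
j=7,p=1: s = 180+7 = 187
j=7,p=2: s = 187+14 = 201
j=7,p=3: s = 201+21 = 222
j=7,p=4: s = 222+28 = 250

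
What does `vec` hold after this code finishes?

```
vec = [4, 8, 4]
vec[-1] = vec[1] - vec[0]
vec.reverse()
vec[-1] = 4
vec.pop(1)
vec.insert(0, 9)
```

[9, 4, 4]

vec[-1] = vec[1]-vec[0] = 8-4 = 4 → [4, 8, 4]
reverse → [4, 8, 4]
vec[-1] = 4 → [4, 8, 4]
pop(1) removes 8 → [4, 4]
insert 9 at 0 → [9, 4, 4]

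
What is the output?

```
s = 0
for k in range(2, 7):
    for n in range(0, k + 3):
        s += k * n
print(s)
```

505

k=2,n=0: s = 0+0 = 0
k=2,n=1: s = 0+2 = 2
k=2,n=2: s = 2+4 = 6
k=2,n=3: s = 6+6 = 12
k=2,n=4: s = 12+8 = 20
k=3,n=0: s = 20+0 = 20
k=3,n=1: s = 20+3 = 23
k=3,n=2: s = 23+6 = 29
k=3,n=3: s = 29+9 = 38
k=3,n=4: s = 38+12 = 50
k=3,n=5: s = 50+15 = 65
k=4,n=0: s = 65+0 = 65
k=4,n=1: s = 65+4 = 69
k=4,n=2: s = 69+8 = 77
k=4,n=3: s = 77+12 = 89
k=4,n=4: s = 89+16 = 105
k=4,n=5: s = 105+20 = 125
k=4,n=6: s = 125+24 = 149
k=5,n=0: s = 149+0 = 149
k=5,n=1: s = 149+5 = 154
k=5,n=2: s = 154+10 = 164
k=5,n=3: s = 164+15 = 179
k=5,n=4: s = 179+20 = 199
k=5,n=5: s = 199+25 = 224
k=5,n=6: s = 224+30 = 254
k=5,n=7: s = 254+35 = 289
k=6,n=0: s = 289+0 = 289
k=6,n=1: s = 289+6 = 295
k=6,n=2: s = 295+12 = 307
k=6,n=3: s = 307+18 = 325
k=6,n=4: s = 325+24 = 349
k=6,n=5: s = 349+30 = 379
k=6,n=6: s = 379+36 = 415
k=6,n=7: s = 415+42 = 457
k=6,n=8: s = 457+48 = 505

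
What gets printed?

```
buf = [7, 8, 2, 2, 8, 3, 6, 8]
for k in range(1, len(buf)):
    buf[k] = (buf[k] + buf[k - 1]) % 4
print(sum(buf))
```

19

k=1: buf[1] = (8+7)%4 = 3 → [7, 3, 2, 2, 8, 3, 6, 8]
k=2: buf[2] = (2+3)%4 = 1 → [7, 3, 1, 2, 8, 3, 6, 8]
k=3: buf[3] = (2+1)%4 = 3 → [7, 3, 1, 3, 8, 3, 6, 8]
k=4: buf[4] = (8+3)%4 = 3 → [7, 3, 1, 3, 3, 3, 6, 8]
k=5: buf[5] = (3+3)%4 = 2 → [7, 3, 1, 3, 3, 2, 6, 8]
k=6: buf[6] = (6+2)%4 = 0 → [7, 3, 1, 3, 3, 2, 0, 8]
k=7: buf[7] = (8+0)%4 = 0 → [7, 3, 1, 3, 3, 2, 0, 0]
sum = 19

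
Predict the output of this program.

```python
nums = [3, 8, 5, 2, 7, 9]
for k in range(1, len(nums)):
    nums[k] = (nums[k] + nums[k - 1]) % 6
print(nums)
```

k=1: nums[1] = (8+3)%6 = 5 → [3, 5, 5, 2, 7, 9]
k=2: nums[2] = (5+5)%6 = 4 → [3, 5, 4, 2, 7, 9]
k=3: nums[3] = (2+4)%6 = 0 → [3, 5, 4, 0, 7, 9]
k=4: nums[4] = (7+0)%6 = 1 → [3, 5, 4, 0, 1, 9]
k=5: nums[5] = (9+1)%6 = 4 → [3, 5, 4, 0, 1, 4]

[3, 5, 4, 0, 1, 4]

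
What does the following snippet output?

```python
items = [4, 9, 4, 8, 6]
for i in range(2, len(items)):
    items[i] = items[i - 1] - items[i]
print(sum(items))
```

6

i=2: items[2] = 9-4 = 5 → [4, 9, 5, 8, 6]
i=3: items[3] = 5-8 = -3 → [4, 9, 5, -3, 6]
i=4: items[4] = (-3)-6 = -9 → [4, 9, 5, -3, -9]
sum = 6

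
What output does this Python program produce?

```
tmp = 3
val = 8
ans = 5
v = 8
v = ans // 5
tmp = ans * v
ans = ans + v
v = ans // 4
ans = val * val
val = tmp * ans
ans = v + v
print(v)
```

1

v = 5//5 = 1
tmp = 5*1 = 5
ans = 5+1 = 6
v = 6//4 = 1
ans = 8*8 = 64
val = 5*64 = 320
ans = 1+1 = 2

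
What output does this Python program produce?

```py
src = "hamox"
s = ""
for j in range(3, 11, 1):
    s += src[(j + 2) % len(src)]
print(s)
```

hamoxham

j=3: add src[0]='h' → 'h'
j=4: add src[1]='a' → 'ha'
j=5: add src[2]='m' → 'ham'
j=6: add src[3]='o' → 'hamo'
j=7: add src[4]='x' → 'hamox'
j=8: add src[0]='h' → 'hamoxh'
j=9: add src[1]='a' → 'hamoxha'
j=10: add src[2]='m' → 'hamoxham'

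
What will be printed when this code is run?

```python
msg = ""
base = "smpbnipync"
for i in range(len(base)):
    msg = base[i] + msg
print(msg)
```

i=0: prepend 's' → 's'
i=1: prepend 'm' → 'ms'
i=2: prepend 'p' → 'pms'
i=3: prepend 'b' → 'bpms'
i=4: prepend 'n' → 'nbpms'
i=5: prepend 'i' → 'inbpms'
i=6: prepend 'p' → 'pinbpms'
i=7: prepend 'y' → 'ypinbpms'
i=8: prepend 'n' → 'nypinbpms'
i=9: prepend 'c' → 'cnypinbpms'

cnypinbpms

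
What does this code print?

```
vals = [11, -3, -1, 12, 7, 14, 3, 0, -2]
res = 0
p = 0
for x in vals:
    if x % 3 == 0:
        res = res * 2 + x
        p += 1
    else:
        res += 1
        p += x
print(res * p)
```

2079

x=11: not %3==0, res = 0+1 = 1; p=11
x=-3: %3==0, res = 1*2+(-3) = -1; p=12
x=-1: not %3==0, res = (-1)+1 = 0; p=11
x=12: %3==0, res = 0*2+12 = 12; p=12
x=7: not %3==0, res = 12+1 = 13; p=19
x=14: not %3==0, res = 13+1 = 14; p=33
x=3: %3==0, res = 14*2+3 = 31; p=34
x=0: %3==0, res = 31*2+0 = 62; p=35
x=-2: not %3==0, res = 62+1 = 63; p=33
res*p = 63*33 = 2079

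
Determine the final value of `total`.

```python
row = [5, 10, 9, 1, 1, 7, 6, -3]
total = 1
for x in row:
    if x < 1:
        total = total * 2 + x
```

x=5: not <1
x=10: not <1
x=9: not <1
x=1: not <1
x=1: not <1
x=7: not <1
x=6: not <1
x=-3: <1, total = 1*2+(-3) = -1

-1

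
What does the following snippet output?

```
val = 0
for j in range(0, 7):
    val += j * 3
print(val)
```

j=0: val = 0+0*3 = 0
j=1: val = 0+1*3 = 3
j=2: val = 3+2*3 = 9
j=3: val = 9+3*3 = 18
j=4: val = 18+4*3 = 30
j=5: val = 30+5*3 = 45
j=6: val = 45+6*3 = 63

63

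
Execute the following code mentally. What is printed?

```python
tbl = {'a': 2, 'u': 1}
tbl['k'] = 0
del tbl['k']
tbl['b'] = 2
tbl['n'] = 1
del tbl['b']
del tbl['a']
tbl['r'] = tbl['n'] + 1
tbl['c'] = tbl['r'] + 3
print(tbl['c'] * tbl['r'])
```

tbl['k'] = 0 → {'a': 2, 'u': 1, 'k': 0}
del 'k' → {'a': 2, 'u': 1}
tbl['b'] = 2 → {'a': 2, 'u': 1, 'b': 2}
tbl['n'] = 1 → {'a': 2, 'u': 1, 'b': 2, 'n': 1}
del 'b' → {'a': 2, 'u': 1, 'n': 1}
del 'a' → {'u': 1, 'n': 1}
tbl['r'] = tbl['n']+1 = 2 → {'u': 1, 'n': 1, 'r': 2}
tbl['c'] = tbl['r']+3 = 5 → {'u': 1, 'n': 1, 'r': 2, 'c': 5}
tbl['c']*tbl['r'] = 5*2 = 10

10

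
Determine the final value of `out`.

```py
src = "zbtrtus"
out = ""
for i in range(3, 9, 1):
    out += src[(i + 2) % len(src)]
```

'uszbtr'

i=3: add src[5]='u' → 'u'
i=4: add src[6]='s' → 'us'
i=5: add src[0]='z' → 'usz'
i=6: add src[1]='b' → 'uszb'
i=7: add src[2]='t' → 'uszbt'
i=8: add src[3]='r' → 'uszbtr'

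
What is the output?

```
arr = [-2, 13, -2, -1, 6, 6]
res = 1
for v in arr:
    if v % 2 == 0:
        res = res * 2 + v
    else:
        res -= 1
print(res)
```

-2

v=-2: even, res = 1*2+(-2) = 0
v=13: not even, res = 0-1 = -1
v=-2: even, res = (-1)*2+(-2) = -4
v=-1: not even, res = (-4)-1 = -5
v=6: even, res = (-5)*2+6 = -4
v=6: even, res = (-4)*2+6 = -2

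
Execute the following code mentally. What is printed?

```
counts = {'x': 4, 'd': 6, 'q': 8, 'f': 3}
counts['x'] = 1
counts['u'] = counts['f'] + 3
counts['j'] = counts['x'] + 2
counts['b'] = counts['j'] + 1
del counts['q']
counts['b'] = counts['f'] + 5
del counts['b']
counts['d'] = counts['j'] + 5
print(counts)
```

counts['x'] = 1 → {'x': 1, 'd': 6, 'q': 8, 'f': 3}
counts['u'] = counts['f']+3 = 6 → {'x': 1, 'd': 6, 'q': 8, 'f': 3, 'u': 6}
counts['j'] = counts['x']+2 = 3 → {'x': 1, 'd': 6, 'q': 8, 'f': 3, 'u': 6, 'j': 3}
counts['b'] = counts['j']+1 = 4 → {'x': 1, 'd': 6, 'q': 8, 'f': 3, 'u': 6, 'j': 3, 'b': 4}
del 'q' → {'x': 1, 'd': 6, 'f': 3, 'u': 6, 'j': 3, 'b': 4}
counts['b'] = counts['f']+5 = 8 → {'x': 1, 'd': 6, 'f': 3, 'u': 6, 'j': 3, 'b': 8}
del 'b' → {'x': 1, 'd': 6, 'f': 3, 'u': 6, 'j': 3}
counts['d'] = counts['j']+5 = 8 → {'x': 1, 'd': 8, 'f': 3, 'u': 6, 'j': 3}

{'x': 1, 'd': 8, 'f': 3, 'u': 6, 'j': 3}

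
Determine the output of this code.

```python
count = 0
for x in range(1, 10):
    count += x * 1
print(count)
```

x=1: count = 0+1*1 = 1
x=2: count = 1+2*1 = 3
x=3: count = 3+3*1 = 6
x=4: count = 6+4*1 = 10
x=5: count = 10+5*1 = 15
x=6: count = 15+6*1 = 21
x=7: count = 21+7*1 = 28
x=8: count = 28+8*1 = 36
x=9: count = 36+9*1 = 45

45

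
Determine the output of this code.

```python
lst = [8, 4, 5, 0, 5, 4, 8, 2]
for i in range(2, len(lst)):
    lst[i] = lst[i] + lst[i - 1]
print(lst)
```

i=2: lst[2] = 5+4 = 9 → [8, 4, 9, 0, 5, 4, 8, 2]
i=3: lst[3] = 0+9 = 9 → [8, 4, 9, 9, 5, 4, 8, 2]
i=4: lst[4] = 5+9 = 14 → [8, 4, 9, 9, 14, 4, 8, 2]
i=5: lst[5] = 4+14 = 18 → [8, 4, 9, 9, 14, 18, 8, 2]
i=6: lst[6] = 8+18 = 26 → [8, 4, 9, 9, 14, 18, 26, 2]
i=7: lst[7] = 2+26 = 28 → [8, 4, 9, 9, 14, 18, 26, 28]

[8, 4, 9, 9, 14, 18, 26, 28]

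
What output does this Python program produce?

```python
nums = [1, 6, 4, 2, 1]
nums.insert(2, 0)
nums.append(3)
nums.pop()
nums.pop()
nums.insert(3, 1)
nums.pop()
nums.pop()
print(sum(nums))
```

insert 0 at 2 → [1, 6, 0, 4, 2, 1]
append 3 → [1, 6, 0, 4, 2, 1, 3]
pop() removes 3 → [1, 6, 0, 4, 2, 1]
pop() removes 1 → [1, 6, 0, 4, 2]
insert 1 at 3 → [1, 6, 0, 1, 4, 2]
pop() removes 2 → [1, 6, 0, 1, 4]
pop() removes 4 → [1, 6, 0, 1]
sum = 8

8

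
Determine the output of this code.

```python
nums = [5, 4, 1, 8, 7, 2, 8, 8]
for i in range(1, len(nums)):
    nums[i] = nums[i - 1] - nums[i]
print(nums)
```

i=1: nums[1] = 5-4 = 1 → [5, 1, 1, 8, 7, 2, 8, 8]
i=2: nums[2] = 1-1 = 0 → [5, 1, 0, 8, 7, 2, 8, 8]
i=3: nums[3] = 0-8 = -8 → [5, 1, 0, -8, 7, 2, 8, 8]
i=4: nums[4] = (-8)-7 = -15 → [5, 1, 0, -8, -15, 2, 8, 8]
i=5: nums[5] = (-15)-2 = -17 → [5, 1, 0, -8, -15, -17, 8, 8]
i=6: nums[6] = (-17)-8 = -25 → [5, 1, 0, -8, -15, -17, -25, 8]
i=7: nums[7] = (-25)-8 = -33 → [5, 1, 0, -8, -15, -17, -25, -33]

[5, 1, 0, -8, -15, -17, -25, -33]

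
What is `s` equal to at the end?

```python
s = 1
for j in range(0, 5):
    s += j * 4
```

j=0: s = 1+0*4 = 1
j=1: s = 1+1*4 = 5
j=2: s = 5+2*4 = 13
j=3: s = 13+3*4 = 25
j=4: s = 25+4*4 = 41

41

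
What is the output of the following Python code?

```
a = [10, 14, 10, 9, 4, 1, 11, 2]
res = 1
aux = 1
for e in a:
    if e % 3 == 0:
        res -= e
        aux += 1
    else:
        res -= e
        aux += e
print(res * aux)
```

-3240

e=10: not %3==0, res = 1-10 = -9; aux=11
e=14: not %3==0, res = (-9)-14 = -23; aux=25
e=10: not %3==0, res = (-23)-10 = -33; aux=35
e=9: %3==0, res = (-33)-9 = -42; aux=36
e=4: not %3==0, res = (-42)-4 = -46; aux=40
e=1: not %3==0, res = (-46)-1 = -47; aux=41
e=11: not %3==0, res = (-47)-11 = -58; aux=52
e=2: not %3==0, res = (-58)-2 = -60; aux=54
res*aux = (-60)*54 = -3240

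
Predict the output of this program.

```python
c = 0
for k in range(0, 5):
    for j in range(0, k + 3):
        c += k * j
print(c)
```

155

k=0,j=0: c = 0+0 = 0
k=0,j=1: c = 0+0 = 0
k=0,j=2: c = 0+0 = 0
k=1,j=0: c = 0+0 = 0
k=1,j=1: c = 0+1 = 1
k=1,j=2: c = 1+2 = 3
k=1,j=3: c = 3+3 = 6
k=2,j=0: c = 6+0 = 6
k=2,j=1: c = 6+2 = 8
k=2,j=2: c = 8+4 = 12
k=2,j=3: c = 12+6 = 18
k=2,j=4: c = 18+8 = 26
k=3,j=0: c = 26+0 = 26
k=3,j=1: c = 26+3 = 29
k=3,j=2: c = 29+6 = 35
k=3,j=3: c = 35+9 = 44
k=3,j=4: c = 44+12 = 56
k=3,j=5: c = 56+15 = 71
k=4,j=0: c = 71+0 = 71
k=4,j=1: c = 71+4 = 75
k=4,j=2: c = 75+8 = 83
k=4,j=3: c = 83+12 = 95
k=4,j=4: c = 95+16 = 111
k=4,j=5: c = 111+20 = 131
k=4,j=6: c = 131+24 = 155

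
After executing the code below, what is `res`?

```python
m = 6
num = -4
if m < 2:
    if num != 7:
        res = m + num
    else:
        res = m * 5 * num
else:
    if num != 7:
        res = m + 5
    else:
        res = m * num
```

11

m=6, num=-4
m < 2 is False; num != 7 is True
→ res = m + 5 = 11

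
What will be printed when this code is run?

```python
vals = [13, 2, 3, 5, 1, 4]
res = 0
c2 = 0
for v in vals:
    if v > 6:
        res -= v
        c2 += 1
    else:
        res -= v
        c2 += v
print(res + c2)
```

v=13: >6, res = 0-13 = -13; c2=1
v=2: not >6, res = (-13)-2 = -15; c2=3
v=3: not >6, res = (-15)-3 = -18; c2=6
v=5: not >6, res = (-18)-5 = -23; c2=11
v=1: not >6, res = (-23)-1 = -24; c2=12
v=4: not >6, res = (-24)-4 = -28; c2=16
res+c2 = (-28)+16 = -12

-12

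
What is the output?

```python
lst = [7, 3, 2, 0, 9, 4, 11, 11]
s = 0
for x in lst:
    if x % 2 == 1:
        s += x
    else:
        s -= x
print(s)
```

35

x=7: odd, s = 0+7 = 7
x=3: odd, s = 7+3 = 10
x=2: not odd, s = 10-2 = 8
x=0: not odd, s = 8-0 = 8
x=9: odd, s = 8+9 = 17
x=4: not odd, s = 17-4 = 13
x=11: odd, s = 13+11 = 24
x=11: odd, s = 24+11 = 35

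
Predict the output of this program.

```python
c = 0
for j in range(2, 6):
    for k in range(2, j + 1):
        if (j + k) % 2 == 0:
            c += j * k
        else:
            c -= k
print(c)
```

66

j=2,k=2: even sum, c = 0+4 = 4
j=3,k=2: odd sum, c = 4-2 = 2
j=3,k=3: even sum, c = 2+9 = 11
j=4,k=2: even sum, c = 11+8 = 19
j=4,k=3: odd sum, c = 19-3 = 16
j=4,k=4: even sum, c = 16+16 = 32
j=5,k=2: odd sum, c = 32-2 = 30
j=5,k=3: even sum, c = 30+15 = 45
j=5,k=4: odd sum, c = 45-4 = 41
j=5,k=5: even sum, c = 41+25 = 66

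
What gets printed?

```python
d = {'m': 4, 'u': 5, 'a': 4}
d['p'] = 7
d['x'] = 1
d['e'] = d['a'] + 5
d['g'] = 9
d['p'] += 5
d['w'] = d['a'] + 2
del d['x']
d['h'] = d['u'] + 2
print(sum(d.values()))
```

d['p'] = 7 → {'m': 4, 'u': 5, 'a': 4, 'p': 7}
d['x'] = 1 → {'m': 4, 'u': 5, 'a': 4, 'p': 7, 'x': 1}
d['e'] = d['a']+5 = 9 → {'m': 4, 'u': 5, 'a': 4, 'p': 7, 'x': 1, 'e': 9}
d['g'] = 9 → {'m': 4, 'u': 5, 'a': 4, 'p': 7, 'x': 1, 'e': 9, 'g': 9}
d['p'] = 7+5 = 12 → {'m': 4, 'u': 5, 'a': 4, 'p': 12, 'x': 1, 'e': 9, 'g': 9}
d['w'] = d['a']+2 = 6 → {'m': 4, 'u': 5, 'a': 4, 'p': 12, 'x': 1, 'e': 9, 'g': 9, 'w': 6}
del 'x' → {'m': 4, 'u': 5, 'a': 4, 'p': 12, 'e': 9, 'g': 9, 'w': 6}
d['h'] = d['u']+2 = 7 → {'m': 4, 'u': 5, 'a': 4, 'p': 12, 'e': 9, 'g': 9, 'w': 6, 'h': 7}
sum of values = 56

56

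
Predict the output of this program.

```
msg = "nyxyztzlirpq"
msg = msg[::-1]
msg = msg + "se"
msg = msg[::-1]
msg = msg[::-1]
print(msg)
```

qprilztzyxynse

reverse → 'qprilztzyxyn'
+ 'se' → 'qprilztzyxynse'
reverse → 'esnyxyztzlirpq'
reverse → 'qprilztzyxynse'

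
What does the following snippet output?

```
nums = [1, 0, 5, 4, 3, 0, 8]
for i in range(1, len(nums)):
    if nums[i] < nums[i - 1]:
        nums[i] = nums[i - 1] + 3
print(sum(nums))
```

60

i=1: 0<1, nums[1] = 1+3 = 4 → [1, 4, 5, 4, 3, 0, 8]
i=2: 5>=4, unchanged → [1, 4, 5, 4, 3, 0, 8]
i=3: 4<5, nums[3] = 5+3 = 8 → [1, 4, 5, 8, 3, 0, 8]
i=4: 3<8, nums[4] = 8+3 = 11 → [1, 4, 5, 8, 11, 0, 8]
i=5: 0<11, nums[5] = 11+3 = 14 → [1, 4, 5, 8, 11, 14, 8]
i=6: 8<14, nums[6] = 14+3 = 17 → [1, 4, 5, 8, 11, 14, 17]
sum = 60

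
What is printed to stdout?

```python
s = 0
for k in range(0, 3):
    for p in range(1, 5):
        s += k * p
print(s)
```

30

k=0,p=1: s = 0+0 = 0
k=0,p=2: s = 0+0 = 0
k=0,p=3: s = 0+0 = 0
k=0,p=4: s = 0+0 = 0
k=1,p=1: s = 0+1 = 1
k=1,p=2: s = 1+2 = 3
k=1,p=3: s = 3+3 = 6
k=1,p=4: s = 6+4 = 10
k=2,p=1: s = 10+2 = 12
k=2,p=2: s = 12+4 = 16
k=2,p=3: s = 16+6 = 22
k=2,p=4: s = 22+8 = 30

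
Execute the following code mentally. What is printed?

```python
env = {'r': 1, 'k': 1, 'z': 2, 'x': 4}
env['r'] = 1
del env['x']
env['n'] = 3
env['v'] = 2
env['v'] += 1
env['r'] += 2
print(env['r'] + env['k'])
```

env['r'] = 1 → {'r': 1, 'k': 1, 'z': 2, 'x': 4}
del 'x' → {'r': 1, 'k': 1, 'z': 2}
env['n'] = 3 → {'r': 1, 'k': 1, 'z': 2, 'n': 3}
env['v'] = 2 → {'r': 1, 'k': 1, 'z': 2, 'n': 3, 'v': 2}
env['v'] = 2+1 = 3 → {'r': 1, 'k': 1, 'z': 2, 'n': 3, 'v': 3}
env['r'] = 1+2 = 3 → {'r': 3, 'k': 1, 'z': 2, 'n': 3, 'v': 3}
env['r']+env['k'] = 3+1 = 4

4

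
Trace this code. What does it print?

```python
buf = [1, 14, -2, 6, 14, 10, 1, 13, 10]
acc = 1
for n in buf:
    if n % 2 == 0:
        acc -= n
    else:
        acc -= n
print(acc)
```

-66

n=1: not even, acc = 1-1 = 0
n=14: even, acc = 0-14 = -14
n=-2: even, acc = (-14)-(-2) = -12
n=6: even, acc = (-12)-6 = -18
n=14: even, acc = (-18)-14 = -32
n=10: even, acc = (-32)-10 = -42
n=1: not even, acc = (-42)-1 = -43
n=13: not even, acc = (-43)-13 = -56
n=10: even, acc = (-56)-10 = -66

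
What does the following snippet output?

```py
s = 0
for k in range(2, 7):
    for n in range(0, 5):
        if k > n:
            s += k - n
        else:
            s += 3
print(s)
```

k=2,n=0: 2>0, s = 0+2 = 2
k=2,n=1: 2>1, s = 2+1 = 3
k=2,n=2: not 2>2, s = 3+3 = 6
k=2,n=3: not 2>3, s = 6+3 = 9
k=2,n=4: not 2>4, s = 9+3 = 12
k=3,n=0: 3>0, s = 12+3 = 15
k=3,n=1: 3>1, s = 15+2 = 17
k=3,n=2: 3>2, s = 17+1 = 18
k=3,n=3: not 3>3, s = 18+3 = 21
k=3,n=4: not 3>4, s = 21+3 = 24
k=4,n=0: 4>0, s = 24+4 = 28
k=4,n=1: 4>1, s = 28+3 = 31
k=4,n=2: 4>2, s = 31+2 = 33
k=4,n=3: 4>3, s = 33+1 = 34
k=4,n=4: not 4>4, s = 34+3 = 37
k=5,n=0: 5>0, s = 37+5 = 42
k=5,n=1: 5>1, s = 42+4 = 46
k=5,n=2: 5>2, s = 46+3 = 49
k=5,n=3: 5>3, s = 49+2 = 51
k=5,n=4: 5>4, s = 51+1 = 52
k=6,n=0: 6>0, s = 52+6 = 58
k=6,n=1: 6>1, s = 58+5 = 63
k=6,n=2: 6>2, s = 63+4 = 67
k=6,n=3: 6>3, s = 67+3 = 70
k=6,n=4: 6>4, s = 70+2 = 72

72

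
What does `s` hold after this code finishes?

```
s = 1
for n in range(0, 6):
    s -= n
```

-14

n=0: s = 1-0 = 1
n=1: s = 1-1 = 0
n=2: s = 0-2 = -2
n=3: s = (-2)-3 = -5
n=4: s = (-5)-4 = -9
n=5: s = (-9)-5 = -14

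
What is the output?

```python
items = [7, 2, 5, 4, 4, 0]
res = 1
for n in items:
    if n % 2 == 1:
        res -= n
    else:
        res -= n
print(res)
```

-21

n=7: odd, res = 1-7 = -6
n=2: not odd, res = (-6)-2 = -8
n=5: odd, res = (-8)-5 = -13
n=4: not odd, res = (-13)-4 = -17
n=4: not odd, res = (-17)-4 = -21
n=0: not odd, res = (-21)-0 = -21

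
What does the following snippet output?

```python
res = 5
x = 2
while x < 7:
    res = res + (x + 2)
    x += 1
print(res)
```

x=2: res = 5+4 = 9
x=3: res = 9+5 = 14
x=4: res = 14+6 = 20
x=5: res = 20+7 = 27
x=6: res = 27+8 = 35

35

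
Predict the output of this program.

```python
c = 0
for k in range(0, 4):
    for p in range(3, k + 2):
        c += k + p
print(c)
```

18

k=2,p=3: c = 0+5 = 5
k=3,p=3: c = 5+6 = 11
k=3,p=4: c = 11+7 = 18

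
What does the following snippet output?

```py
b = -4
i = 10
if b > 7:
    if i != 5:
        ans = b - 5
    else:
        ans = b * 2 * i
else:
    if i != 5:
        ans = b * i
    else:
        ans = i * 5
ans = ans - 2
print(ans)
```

b=-4, i=10
b > 7 is False; i != 5 is True
→ ans = b * i = -40
ans = (-40)-2 = -42

-42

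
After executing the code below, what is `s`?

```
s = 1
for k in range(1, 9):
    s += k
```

37

k=1: s = 1+1 = 2
k=2: s = 2+2 = 4
k=3: s = 4+3 = 7
k=4: s = 7+4 = 11
k=5: s = 11+5 = 16
k=6: s = 16+6 = 22
k=7: s = 22+7 = 29
k=8: s = 29+8 = 37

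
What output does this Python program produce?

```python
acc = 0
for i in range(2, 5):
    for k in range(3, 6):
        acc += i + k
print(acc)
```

63

i=2,k=3: acc = 0+5 = 5
i=2,k=4: acc = 5+6 = 11
i=2,k=5: acc = 11+7 = 18
i=3,k=3: acc = 18+6 = 24
i=3,k=4: acc = 24+7 = 31
i=3,k=5: acc = 31+8 = 39
i=4,k=3: acc = 39+7 = 46
i=4,k=4: acc = 46+8 = 54
i=4,k=5: acc = 54+9 = 63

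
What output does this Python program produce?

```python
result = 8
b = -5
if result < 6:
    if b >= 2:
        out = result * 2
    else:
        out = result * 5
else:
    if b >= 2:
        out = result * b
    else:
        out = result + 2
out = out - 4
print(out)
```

6

result=8, b=-5
result < 6 is False; b >= 2 is False
→ out = result + 2 = 10
out = 10-4 = 6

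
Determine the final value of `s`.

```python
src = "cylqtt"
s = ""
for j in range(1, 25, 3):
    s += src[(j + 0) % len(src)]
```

'ytytytyt'

j=1: add src[1]='y' → 'y'
j=4: add src[4]='t' → 'yt'
j=7: add src[1]='y' → 'yty'
j=10: add src[4]='t' → 'ytyt'
j=13: add src[1]='y' → 'ytyty'
j=16: add src[4]='t' → 'ytytyt'
j=19: add src[1]='y' → 'ytytyty'
j=22: add src[4]='t' → 'ytytytyt'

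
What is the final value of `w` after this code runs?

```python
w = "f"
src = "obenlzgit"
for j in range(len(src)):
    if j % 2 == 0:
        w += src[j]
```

'foelgt'

j=0: add 'o' → 'fo'
j=1: skip
j=2: add 'e' → 'foe'
j=3: skip
j=4: add 'l' → 'foel'
j=5: skip
j=6: add 'g' → 'foelg'
j=7: skip
j=8: add 't' → 'foelgt'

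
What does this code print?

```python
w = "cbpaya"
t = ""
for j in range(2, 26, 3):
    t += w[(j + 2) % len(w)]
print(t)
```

ybybybyb

j=2: add w[4]='y' → 'y'
j=5: add w[1]='b' → 'yb'
j=8: add w[4]='y' → 'yby'
j=11: add w[1]='b' → 'ybyb'
j=14: add w[4]='y' → 'ybyby'
j=17: add w[1]='b' → 'ybybyb'
j=20: add w[4]='y' → 'ybybyby'
j=23: add w[1]='b' → 'ybybybyb'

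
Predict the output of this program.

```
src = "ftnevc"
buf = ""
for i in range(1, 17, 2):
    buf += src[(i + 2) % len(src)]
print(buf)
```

ectectec

i=1: add src[3]='e' → 'e'
i=3: add src[5]='c' → 'ec'
i=5: add src[1]='t' → 'ect'
i=7: add src[3]='e' → 'ecte'
i=9: add src[5]='c' → 'ectec'
i=11: add src[1]='t' → 'ectect'
i=13: add src[3]='e' → 'ectecte'
i=15: add src[5]='c' → 'ectectec'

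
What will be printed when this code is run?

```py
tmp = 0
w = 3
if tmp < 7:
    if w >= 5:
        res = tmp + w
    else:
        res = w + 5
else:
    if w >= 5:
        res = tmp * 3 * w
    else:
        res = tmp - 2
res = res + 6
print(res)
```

14

tmp=0, w=3
tmp < 7 is True; w >= 5 is False
→ res = w + 5 = 8
res = 8+6 = 14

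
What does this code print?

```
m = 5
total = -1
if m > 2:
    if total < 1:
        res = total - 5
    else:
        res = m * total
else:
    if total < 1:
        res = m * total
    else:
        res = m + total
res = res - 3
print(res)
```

-9

m=5, total=-1
m > 2 is True; total < 1 is True
→ res = total - 5 = -6
res = (-6)-3 = -9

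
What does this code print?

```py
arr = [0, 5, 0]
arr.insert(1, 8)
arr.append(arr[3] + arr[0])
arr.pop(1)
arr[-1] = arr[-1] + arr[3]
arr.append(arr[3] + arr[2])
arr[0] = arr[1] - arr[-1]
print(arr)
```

insert 8 at 1 → [0, 8, 5, 0]
append arr[3]+arr[0] = 0+0 = 0 → [0, 8, 5, 0, 0]
pop(1) removes 8 → [0, 5, 0, 0]
arr[-1] = arr[-1]+arr[3] = 0+0 = 0 → [0, 5, 0, 0]
append arr[3]+arr[2] = 0+0 = 0 → [0, 5, 0, 0, 0]
arr[0] = arr[1]-arr[-1] = 5-0 = 5 → [5, 5, 0, 0, 0]

[5, 5, 0, 0, 0]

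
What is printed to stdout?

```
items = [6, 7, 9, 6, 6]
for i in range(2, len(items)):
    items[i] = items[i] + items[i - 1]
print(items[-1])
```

28

i=2: items[2] = 9+7 = 16 → [6, 7, 16, 6, 6]
i=3: items[3] = 6+16 = 22 → [6, 7, 16, 22, 6]
i=4: items[4] = 6+22 = 28 → [6, 7, 16, 22, 28]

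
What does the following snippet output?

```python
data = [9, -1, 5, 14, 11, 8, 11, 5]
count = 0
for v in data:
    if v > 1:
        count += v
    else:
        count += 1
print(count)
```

64

v=9: >1, count = 0+9 = 9
v=-1: not >1, count = 9+1 = 10
v=5: >1, count = 10+5 = 15
v=14: >1, count = 15+14 = 29
v=11: >1, count = 29+11 = 40
v=8: >1, count = 40+8 = 48
v=11: >1, count = 48+11 = 59
v=5: >1, count = 59+5 = 64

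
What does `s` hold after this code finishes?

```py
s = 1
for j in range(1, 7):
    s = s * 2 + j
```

j=1: s = 1*2+1 = 3
j=2: s = 3*2+2 = 8
j=3: s = 8*2+3 = 19
j=4: s = 19*2+4 = 42
j=5: s = 42*2+5 = 89
j=6: s = 89*2+6 = 184

184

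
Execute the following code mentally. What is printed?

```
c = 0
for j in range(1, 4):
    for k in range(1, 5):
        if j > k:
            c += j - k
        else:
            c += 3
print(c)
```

j=1,k=1: not 1>1, c = 0+3 = 3
j=1,k=2: not 1>2, c = 3+3 = 6
j=1,k=3: not 1>3, c = 6+3 = 9
j=1,k=4: not 1>4, c = 9+3 = 12
j=2,k=1: 2>1, c = 12+1 = 13
j=2,k=2: not 2>2, c = 13+3 = 16
j=2,k=3: not 2>3, c = 16+3 = 19
j=2,k=4: not 2>4, c = 19+3 = 22
j=3,k=1: 3>1, c = 22+2 = 24
j=3,k=2: 3>2, c = 24+1 = 25
j=3,k=3: not 3>3, c = 25+3 = 28
j=3,k=4: not 3>4, c = 28+3 = 31

31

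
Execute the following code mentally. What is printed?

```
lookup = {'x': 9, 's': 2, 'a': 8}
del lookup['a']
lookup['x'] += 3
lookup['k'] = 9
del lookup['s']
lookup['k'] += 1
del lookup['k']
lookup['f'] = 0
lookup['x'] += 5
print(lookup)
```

del 'a' → {'x': 9, 's': 2}
lookup['x'] = 9+3 = 12 → {'x': 12, 's': 2}
lookup['k'] = 9 → {'x': 12, 's': 2, 'k': 9}
del 's' → {'x': 12, 'k': 9}
lookup['k'] = 9+1 = 10 → {'x': 12, 'k': 10}
del 'k' → {'x': 12}
lookup['f'] = 0 → {'x': 12, 'f': 0}
lookup['x'] = 12+5 = 17 → {'x': 17, 'f': 0}

{'x': 17, 'f': 0}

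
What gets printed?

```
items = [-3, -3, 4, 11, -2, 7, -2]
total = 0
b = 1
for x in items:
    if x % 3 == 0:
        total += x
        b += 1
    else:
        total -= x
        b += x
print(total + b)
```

-3

x=-3: %3==0, total = 0+(-3) = -3; b=2
x=-3: %3==0, total = (-3)+(-3) = -6; b=3
x=4: not %3==0, total = (-6)-4 = -10; b=7
x=11: not %3==0, total = (-10)-11 = -21; b=18
x=-2: not %3==0, total = (-21)-(-2) = -19; b=16
x=7: not %3==0, total = (-19)-7 = -26; b=23
x=-2: not %3==0, total = (-26)-(-2) = -24; b=21
total+b = (-24)+21 = -3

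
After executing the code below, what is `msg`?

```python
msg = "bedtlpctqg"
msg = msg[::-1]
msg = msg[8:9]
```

reverse → 'gqtcpltdeb'
slice [8:9] → 'e'

'e'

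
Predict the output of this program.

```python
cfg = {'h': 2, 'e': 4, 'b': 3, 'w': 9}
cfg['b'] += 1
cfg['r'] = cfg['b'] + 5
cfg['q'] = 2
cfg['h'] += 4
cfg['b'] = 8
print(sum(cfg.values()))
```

cfg['b'] = 3+1 = 4 → {'h': 2, 'e': 4, 'b': 4, 'w': 9}
cfg['r'] = cfg['b']+5 = 9 → {'h': 2, 'e': 4, 'b': 4, 'w': 9, 'r': 9}
cfg['q'] = 2 → {'h': 2, 'e': 4, 'b': 4, 'w': 9, 'r': 9, 'q': 2}
cfg['h'] = 2+4 = 6 → {'h': 6, 'e': 4, 'b': 4, 'w': 9, 'r': 9, 'q': 2}
cfg['b'] = 8 → {'h': 6, 'e': 4, 'b': 8, 'w': 9, 'r': 9, 'q': 2}
sum of values = 38

38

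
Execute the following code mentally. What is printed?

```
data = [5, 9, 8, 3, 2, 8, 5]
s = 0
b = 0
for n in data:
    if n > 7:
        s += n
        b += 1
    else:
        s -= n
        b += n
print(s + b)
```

n=5: not >7, s = 0-5 = -5; b=5
n=9: >7, s = (-5)+9 = 4; b=6
n=8: >7, s = 4+8 = 12; b=7
n=3: not >7, s = 12-3 = 9; b=10
n=2: not >7, s = 9-2 = 7; b=12
n=8: >7, s = 7+8 = 15; b=13
n=5: not >7, s = 15-5 = 10; b=18
s+b = 10+18 = 28

28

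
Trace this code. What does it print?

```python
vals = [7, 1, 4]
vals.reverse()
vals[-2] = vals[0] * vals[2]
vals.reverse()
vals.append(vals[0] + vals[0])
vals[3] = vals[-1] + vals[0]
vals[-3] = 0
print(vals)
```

[7, 0, 4, 21]

reverse → [4, 1, 7]
vals[-2] = vals[0]*vals[2] = 4*7 = 28 → [4, 28, 7]
reverse → [7, 28, 4]
append vals[0]+vals[0] = 7+7 = 14 → [7, 28, 4, 14]
vals[3] = vals[-1]+vals[0] = 14+7 = 21 → [7, 28, 4, 21]
vals[-3] = 0 → [7, 0, 4, 21]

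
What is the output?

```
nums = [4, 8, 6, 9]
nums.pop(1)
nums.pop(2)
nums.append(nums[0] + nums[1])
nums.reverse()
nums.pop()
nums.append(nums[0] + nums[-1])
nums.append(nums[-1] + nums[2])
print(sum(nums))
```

64

pop(1) removes 8 → [4, 6, 9]
pop(2) removes 9 → [4, 6]
append nums[0]+nums[1] = 4+6 = 10 → [4, 6, 10]
reverse → [10, 6, 4]
pop() removes 4 → [10, 6]
append nums[0]+nums[-1] = 10+6 = 16 → [10, 6, 16]
append nums[-1]+nums[2] = 16+16 = 32 → [10, 6, 16, 32]
sum = 64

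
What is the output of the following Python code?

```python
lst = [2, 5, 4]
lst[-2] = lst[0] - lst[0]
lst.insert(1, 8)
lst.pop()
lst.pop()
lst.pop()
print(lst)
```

lst[-2] = lst[0]-lst[0] = 2-2 = 0 → [2, 0, 4]
insert 8 at 1 → [2, 8, 0, 4]
pop() removes 4 → [2, 8, 0]
pop() removes 0 → [2, 8]
pop() removes 8 → [2]

[2]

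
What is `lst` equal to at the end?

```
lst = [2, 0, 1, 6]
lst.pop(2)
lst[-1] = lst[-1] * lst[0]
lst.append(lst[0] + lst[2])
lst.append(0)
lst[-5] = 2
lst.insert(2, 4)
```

pop(2) removes 1 → [2, 0, 6]
lst[-1] = lst[-1]*lst[0] = 6*2 = 12 → [2, 0, 12]
append lst[0]+lst[2] = 2+12 = 14 → [2, 0, 12, 14]
append 0 → [2, 0, 12, 14, 0]
lst[-5] = 2 → [2, 0, 12, 14, 0]
insert 4 at 2 → [2, 0, 4, 12, 14, 0]

[2, 0, 4, 12, 14, 0]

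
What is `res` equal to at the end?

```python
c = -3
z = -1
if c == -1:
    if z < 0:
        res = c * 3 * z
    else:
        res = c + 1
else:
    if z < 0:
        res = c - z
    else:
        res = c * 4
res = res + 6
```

c=-3, z=-1
c == -1 is False; z < 0 is True
→ res = c - z = -2
res = (-2)+6 = 4

4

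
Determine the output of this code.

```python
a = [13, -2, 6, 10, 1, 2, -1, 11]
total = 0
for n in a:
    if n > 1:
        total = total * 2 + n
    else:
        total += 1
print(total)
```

n=13: >1, total = 0*2+13 = 13
n=-2: not >1, total = 13+1 = 14
n=6: >1, total = 14*2+6 = 34
n=10: >1, total = 34*2+10 = 78
n=1: not >1, total = 78+1 = 79
n=2: >1, total = 79*2+2 = 160
n=-1: not >1, total = 160+1 = 161
n=11: >1, total = 161*2+11 = 333

333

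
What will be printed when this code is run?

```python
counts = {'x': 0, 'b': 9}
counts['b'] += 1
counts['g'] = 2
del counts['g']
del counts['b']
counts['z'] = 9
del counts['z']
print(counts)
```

counts['b'] = 9+1 = 10 → {'x': 0, 'b': 10}
counts['g'] = 2 → {'x': 0, 'b': 10, 'g': 2}
del 'g' → {'x': 0, 'b': 10}
del 'b' → {'x': 0}
counts['z'] = 9 → {'x': 0, 'z': 9}
del 'z' → {'x': 0}

{'x': 0}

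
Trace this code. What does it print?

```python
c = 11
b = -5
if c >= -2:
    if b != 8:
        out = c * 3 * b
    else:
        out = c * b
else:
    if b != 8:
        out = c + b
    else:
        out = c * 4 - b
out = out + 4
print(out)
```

-161

c=11, b=-5
c >= -2 is True; b != 8 is True
→ out = c * 3 * b = -165
out = (-165)+4 = -161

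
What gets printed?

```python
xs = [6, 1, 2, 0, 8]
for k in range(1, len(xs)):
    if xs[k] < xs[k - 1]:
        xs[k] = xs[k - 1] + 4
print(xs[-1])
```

k=1: 1<6, xs[1] = 6+4 = 10 → [6, 10, 2, 0, 8]
k=2: 2<10, xs[2] = 10+4 = 14 → [6, 10, 14, 0, 8]
k=3: 0<14, xs[3] = 14+4 = 18 → [6, 10, 14, 18, 8]
k=4: 8<18, xs[4] = 18+4 = 22 → [6, 10, 14, 18, 22]

22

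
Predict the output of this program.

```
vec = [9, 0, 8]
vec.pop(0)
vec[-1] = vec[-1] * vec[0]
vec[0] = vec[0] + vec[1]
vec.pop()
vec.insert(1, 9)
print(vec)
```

[0, 9]

pop(0) removes 9 → [0, 8]
vec[-1] = vec[-1]*vec[0] = 8*0 = 0 → [0, 0]
vec[0] = vec[0]+vec[1] = 0+0 = 0 → [0, 0]
pop() removes 0 → [0]
insert 9 at 1 → [0, 9]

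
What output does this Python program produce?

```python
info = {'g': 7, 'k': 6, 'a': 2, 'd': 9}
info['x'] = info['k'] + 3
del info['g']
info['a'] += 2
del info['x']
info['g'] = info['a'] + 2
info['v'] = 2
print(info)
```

{'k': 6, 'a': 4, 'd': 9, 'g': 6, 'v': 2}

info['x'] = info['k']+3 = 9 → {'g': 7, 'k': 6, 'a': 2, 'd': 9, 'x': 9}
del 'g' → {'k': 6, 'a': 2, 'd': 9, 'x': 9}
info['a'] = 2+2 = 4 → {'k': 6, 'a': 4, 'd': 9, 'x': 9}
del 'x' → {'k': 6, 'a': 4, 'd': 9}
info['g'] = info['a']+2 = 6 → {'k': 6, 'a': 4, 'd': 9, 'g': 6}
info['v'] = 2 → {'k': 6, 'a': 4, 'd': 9, 'g': 6, 'v': 2}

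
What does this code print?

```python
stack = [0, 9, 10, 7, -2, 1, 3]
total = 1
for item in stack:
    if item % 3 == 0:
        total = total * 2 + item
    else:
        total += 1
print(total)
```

item=0: %3==0, total = 1*2+0 = 2
item=9: %3==0, total = 2*2+9 = 13
item=10: not %3==0, total = 13+1 = 14
item=7: not %3==0, total = 14+1 = 15
item=-2: not %3==0, total = 15+1 = 16
item=1: not %3==0, total = 16+1 = 17
item=3: %3==0, total = 17*2+3 = 37

37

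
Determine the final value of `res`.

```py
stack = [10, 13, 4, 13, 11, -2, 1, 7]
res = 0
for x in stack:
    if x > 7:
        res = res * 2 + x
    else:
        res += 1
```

176

x=10: >7, res = 0*2+10 = 10
x=13: >7, res = 10*2+13 = 33
x=4: not >7, res = 33+1 = 34
x=13: >7, res = 34*2+13 = 81
x=11: >7, res = 81*2+11 = 173
x=-2: not >7, res = 173+1 = 174
x=1: not >7, res = 174+1 = 175
x=7: not >7, res = 175+1 = 176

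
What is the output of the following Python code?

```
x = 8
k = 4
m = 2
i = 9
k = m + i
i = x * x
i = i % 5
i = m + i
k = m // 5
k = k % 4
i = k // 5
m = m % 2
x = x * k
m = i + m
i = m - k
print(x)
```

k = 2+9 = 11
i = 8*8 = 64
i = 64%5 = 4
i = 2+4 = 6
k = 2//5 = 0
k = 0%4 = 0
i = 0//5 = 0
m = 2%2 = 0
x = 8*0 = 0
m = 0+0 = 0
i = 0-0 = 0

0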